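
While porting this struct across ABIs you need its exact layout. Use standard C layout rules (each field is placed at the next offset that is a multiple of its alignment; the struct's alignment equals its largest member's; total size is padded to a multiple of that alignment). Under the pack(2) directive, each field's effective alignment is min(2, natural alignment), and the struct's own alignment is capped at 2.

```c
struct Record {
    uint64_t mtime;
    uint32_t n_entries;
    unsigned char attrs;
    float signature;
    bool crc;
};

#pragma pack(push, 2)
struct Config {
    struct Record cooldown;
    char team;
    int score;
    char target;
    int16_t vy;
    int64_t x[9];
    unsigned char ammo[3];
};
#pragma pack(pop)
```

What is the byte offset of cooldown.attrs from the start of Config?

12

Record: @0: mtime [8B, align 8] → 8; @8: n_entries [4B, align 4] → 12; @12: attrs [1B, align 1] → 13; +3 pad (align 4); @16: signature [4B, align 4] → 20; @20: crc [1B, align 1] → 21; +3 tail pad (align 8); size 24, align 8
@0: cooldown [24B, align 2] → 24
within Record: attrs at 12
0 + 12 = 12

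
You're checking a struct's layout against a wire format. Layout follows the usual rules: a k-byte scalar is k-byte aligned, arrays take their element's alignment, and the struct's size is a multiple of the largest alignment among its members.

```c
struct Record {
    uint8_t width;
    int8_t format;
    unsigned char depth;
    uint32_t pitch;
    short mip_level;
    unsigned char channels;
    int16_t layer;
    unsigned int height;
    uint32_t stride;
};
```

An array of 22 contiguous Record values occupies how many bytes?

0..1  width  (1B, 1-aligned)
1..2  format  (1B, 1-aligned)
2..3  depth  (1B, 1-aligned)
3..4  -- padding (1B)
4..8  pitch  (4B, 4-aligned)
8..10  mip_level  (2B, 2-aligned)
10..11  channels  (1B, 1-aligned)
11..12  -- padding (1B)
12..14  layer  (2B, 2-aligned)
14..16  -- padding (2B)
16..20  height  (4B, 4-aligned)
20..24  stride  (4B, 4-aligned)
sizeof = 24, alignof = 4
array of 22: 22 × 24 = 528

528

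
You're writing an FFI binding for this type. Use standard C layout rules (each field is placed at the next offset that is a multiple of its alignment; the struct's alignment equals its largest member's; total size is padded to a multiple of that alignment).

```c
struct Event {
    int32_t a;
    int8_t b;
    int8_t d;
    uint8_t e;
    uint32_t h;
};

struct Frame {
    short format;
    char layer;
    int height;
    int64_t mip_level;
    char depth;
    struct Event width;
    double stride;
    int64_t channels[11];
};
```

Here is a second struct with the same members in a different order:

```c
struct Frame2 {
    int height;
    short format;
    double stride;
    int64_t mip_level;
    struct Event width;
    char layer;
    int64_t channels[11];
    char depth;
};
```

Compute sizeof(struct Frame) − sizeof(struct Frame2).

Event: 0..4  a  (4B, 4-aligned); 4..5  b  (1B, 1-aligned); 5..6  d  (1B, 1-aligned); 6..7  e  (1B, 1-aligned); 7..8  -- padding (1B); 8..12  h  (4B, 4-aligned); sizeof = 12, alignof = 4
0..2  format  (2B, 2-aligned)
2..3  layer  (1B, 1-aligned)
3..4  -- padding (1B)
4..8  height  (4B, 4-aligned)
8..16  mip_level  (8B, 8-aligned)
16..17  depth  (1B, 1-aligned)
17..20  -- padding (3B)
20..32  width  (12B, 4-aligned)
32..40  stride  (8B, 8-aligned)
40..128  channels  (88B, 8-aligned)
sizeof = 128, alignof = 8
— Frame2 —
0..4  height  (4B, 4-aligned)
4..6  format  (2B, 2-aligned)
6..8  -- padding (2B)
8..16  stride  (8B, 8-aligned)
16..24  mip_level  (8B, 8-aligned)
24..36  width  (12B, 4-aligned)
36..37  layer  (1B, 1-aligned)
37..40  -- padding (3B)
40..128  channels  (88B, 8-aligned)
128..129  depth  (1B, 1-aligned)
129..136  -- tail padding (7B)
sizeof = 136, alignof = 8
128 − 136 = -8

-8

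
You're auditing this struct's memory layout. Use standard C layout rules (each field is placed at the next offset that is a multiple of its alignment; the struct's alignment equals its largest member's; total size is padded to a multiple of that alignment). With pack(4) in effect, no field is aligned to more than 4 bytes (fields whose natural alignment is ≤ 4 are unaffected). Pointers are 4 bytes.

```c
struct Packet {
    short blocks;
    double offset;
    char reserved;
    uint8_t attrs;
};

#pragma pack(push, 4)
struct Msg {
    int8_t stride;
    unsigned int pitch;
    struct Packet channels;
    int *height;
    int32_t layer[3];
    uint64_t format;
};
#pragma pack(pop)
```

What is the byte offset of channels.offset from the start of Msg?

16

Packet: @0: blocks [2B, align 2] → 2; +6 pad (align 8); @8: offset [8B, align 8] → 16; @16: reserved [1B, align 1] → 17; @17: attrs [1B, align 1] → 18; +6 tail pad (align 8); size 24, align 8
@0: stride [1B, align 1] → 1
+3 pad (align 4)
@4: pitch [4B, align 4] → 8
@8: channels [24B, align 4] → 32
within Packet: offset at 8
8 + 8 = 16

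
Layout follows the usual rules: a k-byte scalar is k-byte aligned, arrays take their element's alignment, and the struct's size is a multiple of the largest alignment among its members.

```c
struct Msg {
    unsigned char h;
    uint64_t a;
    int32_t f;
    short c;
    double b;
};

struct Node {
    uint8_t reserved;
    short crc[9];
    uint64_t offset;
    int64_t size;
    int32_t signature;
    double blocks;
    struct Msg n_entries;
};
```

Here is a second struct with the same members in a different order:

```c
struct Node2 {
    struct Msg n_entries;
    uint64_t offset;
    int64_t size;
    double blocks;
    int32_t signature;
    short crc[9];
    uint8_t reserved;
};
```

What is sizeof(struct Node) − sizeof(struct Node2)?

8

Msg: 0..1  h  (1B, 1-aligned); 1..8  -- padding (7B); 8..16  a  (8B, 8-aligned); 16..20  f  (4B, 4-aligned); 20..22  c  (2B, 2-aligned); 22..24  -- padding (2B); 24..32  b  (8B, 8-aligned); sizeof = 32, alignof = 8
0..1  reserved  (1B, 1-aligned)
1..2  -- padding (1B)
2..20  crc  (18B, 2-aligned)
20..24  -- padding (4B)
24..32  offset  (8B, 8-aligned)
32..40  size  (8B, 8-aligned)
40..44  signature  (4B, 4-aligned)
44..48  -- padding (4B)
48..56  blocks  (8B, 8-aligned)
56..88  n_entries  (32B, 8-aligned)
sizeof = 88, alignof = 8
— Node2 —
0..32  n_entries  (32B, 8-aligned)
32..40  offset  (8B, 8-aligned)
40..48  size  (8B, 8-aligned)
48..56  blocks  (8B, 8-aligned)
56..60  signature  (4B, 4-aligned)
60..78  crc  (18B, 2-aligned)
78..79  reserved  (1B, 1-aligned)
79..80  -- tail padding (1B)
sizeof = 80, alignof = 8
88 − 80 = 8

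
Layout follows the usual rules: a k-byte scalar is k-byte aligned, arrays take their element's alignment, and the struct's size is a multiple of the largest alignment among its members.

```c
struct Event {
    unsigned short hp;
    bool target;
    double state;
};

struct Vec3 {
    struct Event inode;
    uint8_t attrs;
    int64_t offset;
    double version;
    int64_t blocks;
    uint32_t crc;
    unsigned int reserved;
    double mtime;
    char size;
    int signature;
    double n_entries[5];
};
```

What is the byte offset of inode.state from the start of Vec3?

8

Event: @0: hp [2B, align 2] → 2; @2: target [1B, align 1] → 3; +5 pad (align 8); @8: state [8B, align 8] → 16; size 16, align 8
@0: inode [16B, align 8] → 16
within Event: state at 8
0 + 8 = 8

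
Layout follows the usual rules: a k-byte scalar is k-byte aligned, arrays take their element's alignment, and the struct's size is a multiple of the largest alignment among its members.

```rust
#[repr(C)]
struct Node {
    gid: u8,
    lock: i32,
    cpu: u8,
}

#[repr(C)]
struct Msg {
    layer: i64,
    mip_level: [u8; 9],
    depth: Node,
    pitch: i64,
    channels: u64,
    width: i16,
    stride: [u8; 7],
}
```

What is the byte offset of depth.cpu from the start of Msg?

Node: gid at 0 (size 1, align 1) → ends 1; pad 3 to align 4 for lock; lock at 4 (size 4, align 4) → ends 8; cpu at 8 (size 1, align 1) → ends 9; tail pad 3 to reach multiple of 4; total 12 bytes, alignment 4
layer at 0 (size 8, align 8) → ends 8
mip_level at 8 (size 9, align 1) → ends 17
pad 3 to align 4 for depth
depth at 20 (size 12, align 4) → ends 32
within Node: cpu at 8
20 + 8 = 28

28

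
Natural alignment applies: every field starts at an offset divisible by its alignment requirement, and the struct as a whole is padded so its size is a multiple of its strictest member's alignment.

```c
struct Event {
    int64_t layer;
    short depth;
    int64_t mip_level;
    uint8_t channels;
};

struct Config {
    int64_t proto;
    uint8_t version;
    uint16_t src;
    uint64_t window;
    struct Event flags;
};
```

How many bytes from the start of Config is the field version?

8

Event: layer at 0 (size 8, align 8) → ends 8; depth at 8 (size 2, align 2) → ends 10; pad 6 to align 8 for mip_level; mip_level at 16 (size 8, align 8) → ends 24; channels at 24 (size 1, align 1) → ends 25; tail pad 7 to reach multiple of 8; total 32 bytes, alignment 8
proto at 0 (size 8, align 8) → ends 8
version at 8 (size 1, align 1) → ends 9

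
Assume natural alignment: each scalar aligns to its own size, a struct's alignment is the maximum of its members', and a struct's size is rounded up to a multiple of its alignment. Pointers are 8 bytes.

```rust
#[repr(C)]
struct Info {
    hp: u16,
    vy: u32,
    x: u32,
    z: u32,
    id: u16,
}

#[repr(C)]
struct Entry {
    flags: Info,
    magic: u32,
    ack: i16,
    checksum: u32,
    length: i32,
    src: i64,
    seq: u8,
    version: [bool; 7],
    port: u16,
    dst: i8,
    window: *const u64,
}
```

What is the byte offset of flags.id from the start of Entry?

16

Info: @0: hp [2B, align 2] → 2; +2 pad (align 4); @4: vy [4B, align 4] → 8; @8: x [4B, align 4] → 12; @12: z [4B, align 4] → 16; @16: id [2B, align 2] → 18; +2 tail pad (align 4); size 20, align 4
@0: flags [20B, align 4] → 20
within Info: id at 16
0 + 16 = 16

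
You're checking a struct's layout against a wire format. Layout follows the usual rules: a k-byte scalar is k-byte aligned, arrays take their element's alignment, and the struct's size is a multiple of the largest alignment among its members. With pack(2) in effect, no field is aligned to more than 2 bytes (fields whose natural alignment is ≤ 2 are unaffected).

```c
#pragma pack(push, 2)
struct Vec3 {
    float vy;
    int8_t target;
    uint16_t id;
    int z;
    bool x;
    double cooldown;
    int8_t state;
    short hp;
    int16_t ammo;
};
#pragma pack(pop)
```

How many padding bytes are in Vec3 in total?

3

vy at 0 (size 4, align 2) → ends 4
target at 4 (size 1, align 1) → ends 5
pad 1 to align 2 for id
id at 6 (size 2, align 2) → ends 8
z at 8 (size 4, align 2) → ends 12
x at 12 (size 1, align 1) → ends 13
pad 1 to align 2 for cooldown
cooldown at 14 (size 8, align 2) → ends 22
state at 22 (size 1, align 1) → ends 23
pad 1 to align 2 for hp
hp at 24 (size 2, align 2) → ends 26
ammo at 26 (size 2, align 2) → ends 28
total 28 bytes, alignment 2
data bytes 25, size 28 → padding 3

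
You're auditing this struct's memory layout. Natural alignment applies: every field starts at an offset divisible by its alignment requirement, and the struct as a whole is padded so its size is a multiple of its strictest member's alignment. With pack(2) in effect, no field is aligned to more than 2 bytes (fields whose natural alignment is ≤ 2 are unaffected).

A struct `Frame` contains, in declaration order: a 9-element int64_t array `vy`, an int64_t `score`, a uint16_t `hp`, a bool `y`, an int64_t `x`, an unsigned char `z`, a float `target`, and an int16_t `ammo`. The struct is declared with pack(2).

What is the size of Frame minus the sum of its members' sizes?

@0: vy [72B, align 2] → 72
@72: score [8B, align 2] → 80
@80: hp [2B, align 2] → 82
@82: y [1B, align 1] → 83
+1 pad (align 2)
@84: x [8B, align 2] → 92
@92: z [1B, align 1] → 93
+1 pad (align 2)
@94: target [4B, align 2] → 98
@98: ammo [2B, align 2] → 100
size 100, align 2
data bytes 98, size 100 → padding 2

2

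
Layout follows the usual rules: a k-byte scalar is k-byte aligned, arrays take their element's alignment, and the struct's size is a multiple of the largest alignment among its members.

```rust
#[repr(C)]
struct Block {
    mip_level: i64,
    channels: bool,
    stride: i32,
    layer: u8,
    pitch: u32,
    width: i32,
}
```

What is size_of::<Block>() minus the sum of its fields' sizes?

10

0..8  mip_level  (8B, 8-aligned)
8..9  channels  (1B, 1-aligned)
9..12  -- padding (3B)
12..16  stride  (4B, 4-aligned)
16..17  layer  (1B, 1-aligned)
17..20  -- padding (3B)
20..24  pitch  (4B, 4-aligned)
24..28  width  (4B, 4-aligned)
28..32  -- tail padding (4B)
sizeof = 32, alignof = 8
data bytes 22, size 32 → padding 10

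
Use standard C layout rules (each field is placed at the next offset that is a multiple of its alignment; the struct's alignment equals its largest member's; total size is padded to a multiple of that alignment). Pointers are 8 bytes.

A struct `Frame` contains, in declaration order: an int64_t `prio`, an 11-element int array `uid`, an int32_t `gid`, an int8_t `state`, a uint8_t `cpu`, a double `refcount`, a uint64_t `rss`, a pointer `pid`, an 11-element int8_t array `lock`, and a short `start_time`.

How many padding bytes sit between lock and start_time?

1

0..8  prio  (8B, 8-aligned)
8..52  uid  (44B, 4-aligned)
52..56  gid  (4B, 4-aligned)
56..57  state  (1B, 1-aligned)
57..58  cpu  (1B, 1-aligned)
58..64  -- padding (6B)
64..72  refcount  (8B, 8-aligned)
72..80  rss  (8B, 8-aligned)
80..88  pid  (8B, 8-aligned)
88..99  lock  (11B, 1-aligned)
99..100  -- padding (1B)
100..102  start_time  (2B, 2-aligned)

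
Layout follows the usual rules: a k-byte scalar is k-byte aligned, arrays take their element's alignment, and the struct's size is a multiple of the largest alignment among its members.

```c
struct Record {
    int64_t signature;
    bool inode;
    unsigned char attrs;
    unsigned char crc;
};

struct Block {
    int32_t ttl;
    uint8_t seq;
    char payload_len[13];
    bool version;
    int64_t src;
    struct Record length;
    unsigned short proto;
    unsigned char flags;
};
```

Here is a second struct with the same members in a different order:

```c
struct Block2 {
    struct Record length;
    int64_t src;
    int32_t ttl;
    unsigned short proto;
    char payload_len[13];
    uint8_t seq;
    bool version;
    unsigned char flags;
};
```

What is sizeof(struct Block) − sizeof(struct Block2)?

Record: signature at 0 (size 8, align 8) → ends 8; inode at 8 (size 1, align 1) → ends 9; attrs at 9 (size 1, align 1) → ends 10; crc at 10 (size 1, align 1) → ends 11; tail pad 5 to reach multiple of 8; total 16 bytes, alignment 8
ttl at 0 (size 4, align 4) → ends 4
seq at 4 (size 1, align 1) → ends 5
payload_len at 5 (size 13, align 1) → ends 18
version at 18 (size 1, align 1) → ends 19
pad 5 to align 8 for src
src at 24 (size 8, align 8) → ends 32
length at 32 (size 16, align 8) → ends 48
proto at 48 (size 2, align 2) → ends 50
flags at 50 (size 1, align 1) → ends 51
tail pad 5 to reach multiple of 8
total 56 bytes, alignment 8
— Block2 —
length at 0 (size 16, align 8) → ends 16
src at 16 (size 8, align 8) → ends 24
ttl at 24 (size 4, align 4) → ends 28
proto at 28 (size 2, align 2) → ends 30
payload_len at 30 (size 13, align 1) → ends 43
seq at 43 (size 1, align 1) → ends 44
version at 44 (size 1, align 1) → ends 45
flags at 45 (size 1, align 1) → ends 46
tail pad 2 to reach multiple of 8
total 48 bytes, alignment 8
56 − 48 = 8

8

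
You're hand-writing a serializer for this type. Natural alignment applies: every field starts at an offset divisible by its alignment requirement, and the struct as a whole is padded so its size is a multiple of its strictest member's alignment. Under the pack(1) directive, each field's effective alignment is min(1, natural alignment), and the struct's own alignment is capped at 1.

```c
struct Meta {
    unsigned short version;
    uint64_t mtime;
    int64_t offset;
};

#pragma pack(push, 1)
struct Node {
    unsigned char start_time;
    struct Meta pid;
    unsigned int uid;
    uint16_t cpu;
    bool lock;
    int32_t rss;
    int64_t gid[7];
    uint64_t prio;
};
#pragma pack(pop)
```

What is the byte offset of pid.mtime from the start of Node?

Meta: @0: version [2B, align 2] → 2; +6 pad (align 8); @8: mtime [8B, align 8] → 16; @16: offset [8B, align 8] → 24; size 24, align 8
@0: start_time [1B, align 1] → 1
@1: pid [24B, align 1] → 25
within Meta: mtime at 8
1 + 8 = 9

9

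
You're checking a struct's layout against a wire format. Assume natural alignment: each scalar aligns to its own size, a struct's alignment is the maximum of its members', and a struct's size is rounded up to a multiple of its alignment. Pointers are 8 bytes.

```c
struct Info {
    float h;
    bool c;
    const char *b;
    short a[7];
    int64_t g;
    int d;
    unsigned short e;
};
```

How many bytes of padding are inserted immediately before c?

0

@0: h [4B, align 4] → 4
@4: c [1B, align 1] → 5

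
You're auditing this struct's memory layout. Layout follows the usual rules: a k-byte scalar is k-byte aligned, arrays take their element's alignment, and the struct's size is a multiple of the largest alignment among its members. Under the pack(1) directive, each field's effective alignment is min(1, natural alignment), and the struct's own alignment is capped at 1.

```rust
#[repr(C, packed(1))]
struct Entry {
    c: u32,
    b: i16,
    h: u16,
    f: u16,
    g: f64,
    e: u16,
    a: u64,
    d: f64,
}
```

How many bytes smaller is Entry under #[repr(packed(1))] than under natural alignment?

natural layout:
  @0: c [4B, align 4] → 4
  @4: b [2B, align 2] → 6
  @6: h [2B, align 2] → 8
  @8: f [2B, align 2] → 10
  +6 pad (align 8)
  @16: g [8B, align 8] → 24
  @24: e [2B, align 2] → 26
  +6 pad (align 8)
  @32: a [8B, align 8] → 40
  @40: d [8B, align 8] → 48
  size 48, align 8
packed(1) layout:
  @0: c [4B, align 1] → 4
  @4: b [2B, align 1] → 6
  @6: h [2B, align 1] → 8
  @8: f [2B, align 1] → 10
  @10: g [8B, align 1] → 18
  @18: e [2B, align 1] → 20
  @20: a [8B, align 1] → 28
  @28: d [8B, align 1] → 36
  size 36, align 1
48 − 36 = 12

12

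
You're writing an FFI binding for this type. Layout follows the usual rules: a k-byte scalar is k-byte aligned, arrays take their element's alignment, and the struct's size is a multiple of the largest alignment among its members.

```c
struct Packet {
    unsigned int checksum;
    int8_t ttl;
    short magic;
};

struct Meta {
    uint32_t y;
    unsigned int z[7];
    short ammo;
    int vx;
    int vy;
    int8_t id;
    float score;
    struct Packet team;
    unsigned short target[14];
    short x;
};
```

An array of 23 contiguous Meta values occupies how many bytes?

Packet: @0: checksum [4B, align 4] → 4; @4: ttl [1B, align 1] → 5; +1 pad (align 2); @6: magic [2B, align 2] → 8; size 8, align 4
@0: y [4B, align 4] → 4
@4: z [28B, align 4] → 32
@32: ammo [2B, align 2] → 34
+2 pad (align 4)
@36: vx [4B, align 4] → 40
@40: vy [4B, align 4] → 44
@44: id [1B, align 1] → 45
+3 pad (align 4)
@48: score [4B, align 4] → 52
@52: team [8B, align 4] → 60
@60: target [28B, align 2] → 88
@88: x [2B, align 2] → 90
+2 tail pad (align 4)
size 92, align 4
array of 23: 23 × 92 = 2116

2116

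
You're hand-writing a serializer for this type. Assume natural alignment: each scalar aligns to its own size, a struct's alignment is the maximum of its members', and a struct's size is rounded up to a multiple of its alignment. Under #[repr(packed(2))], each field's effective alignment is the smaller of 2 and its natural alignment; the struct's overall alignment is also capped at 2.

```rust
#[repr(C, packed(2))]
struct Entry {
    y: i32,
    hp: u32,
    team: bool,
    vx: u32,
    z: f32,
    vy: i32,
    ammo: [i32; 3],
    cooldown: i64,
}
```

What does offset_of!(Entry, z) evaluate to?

0..4  y  (4B, 2-aligned)
4..8  hp  (4B, 2-aligned)
8..9  team  (1B, 1-aligned)
9..10  -- padding (1B)
10..14  vx  (4B, 2-aligned)
14..18  z  (4B, 2-aligned)

14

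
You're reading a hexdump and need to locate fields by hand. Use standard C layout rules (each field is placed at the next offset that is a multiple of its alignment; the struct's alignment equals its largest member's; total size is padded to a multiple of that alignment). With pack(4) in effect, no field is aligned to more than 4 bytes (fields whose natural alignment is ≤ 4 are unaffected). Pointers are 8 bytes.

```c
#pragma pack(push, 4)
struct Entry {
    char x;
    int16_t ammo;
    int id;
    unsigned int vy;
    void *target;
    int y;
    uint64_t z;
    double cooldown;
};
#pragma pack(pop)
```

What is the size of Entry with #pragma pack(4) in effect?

@0: x [1B, align 1] → 1
+1 pad (align 2)
@2: ammo [2B, align 2] → 4
@4: id [4B, align 4] → 8
@8: vy [4B, align 4] → 12
@12: target [8B, align 4] → 20
@20: y [4B, align 4] → 24
@24: z [8B, align 4] → 32
@32: cooldown [8B, align 4] → 40
size 40, align 4

40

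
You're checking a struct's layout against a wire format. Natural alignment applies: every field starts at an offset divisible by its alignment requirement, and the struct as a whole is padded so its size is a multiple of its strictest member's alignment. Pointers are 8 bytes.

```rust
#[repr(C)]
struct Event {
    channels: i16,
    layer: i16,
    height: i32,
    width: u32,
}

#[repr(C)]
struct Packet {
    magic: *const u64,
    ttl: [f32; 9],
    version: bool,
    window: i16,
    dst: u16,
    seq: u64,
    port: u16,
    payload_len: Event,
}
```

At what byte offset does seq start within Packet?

56

Event: channels at 0 (size 2, align 2) → ends 2; layer at 2 (size 2, align 2) → ends 4; height at 4 (size 4, align 4) → ends 8; width at 8 (size 4, align 4) → ends 12; total 12 bytes, alignment 4
magic at 0 (size 8, align 8) → ends 8
ttl at 8 (size 36, align 4) → ends 44
version at 44 (size 1, align 1) → ends 45
pad 1 to align 2 for window
window at 46 (size 2, align 2) → ends 48
dst at 48 (size 2, align 2) → ends 50
pad 6 to align 8 for seq
seq at 56 (size 8, align 8) → ends 64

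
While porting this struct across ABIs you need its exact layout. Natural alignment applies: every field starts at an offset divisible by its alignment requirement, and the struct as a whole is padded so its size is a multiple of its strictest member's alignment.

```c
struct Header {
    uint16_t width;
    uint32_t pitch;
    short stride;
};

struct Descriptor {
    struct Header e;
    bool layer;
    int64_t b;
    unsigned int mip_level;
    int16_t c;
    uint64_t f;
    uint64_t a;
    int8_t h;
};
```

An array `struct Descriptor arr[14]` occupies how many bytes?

784

Header: width at 0 (size 2, align 2) → ends 2; pad 2 to align 4 for pitch; pitch at 4 (size 4, align 4) → ends 8; stride at 8 (size 2, align 2) → ends 10; tail pad 2 to reach multiple of 4; total 12 bytes, alignment 4
e at 0 (size 12, align 4) → ends 12
layer at 12 (size 1, align 1) → ends 13
pad 3 to align 8 for b
b at 16 (size 8, align 8) → ends 24
mip_level at 24 (size 4, align 4) → ends 28
c at 28 (size 2, align 2) → ends 30
pad 2 to align 8 for f
f at 32 (size 8, align 8) → ends 40
a at 40 (size 8, align 8) → ends 48
h at 48 (size 1, align 1) → ends 49
tail pad 7 to reach multiple of 8
total 56 bytes, alignment 8
array of 14: 14 × 56 = 784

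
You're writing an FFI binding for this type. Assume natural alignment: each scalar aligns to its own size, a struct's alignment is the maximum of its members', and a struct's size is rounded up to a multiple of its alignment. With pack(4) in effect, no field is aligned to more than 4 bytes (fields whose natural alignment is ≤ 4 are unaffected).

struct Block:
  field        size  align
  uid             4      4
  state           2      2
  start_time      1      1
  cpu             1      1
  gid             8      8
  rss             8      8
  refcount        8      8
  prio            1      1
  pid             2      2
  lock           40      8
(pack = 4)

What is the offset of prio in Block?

32

0..4  uid  (4B, 4-aligned)
4..6  state  (2B, 2-aligned)
6..7  start_time  (1B, 1-aligned)
7..8  cpu  (1B, 1-aligned)
8..16  gid  (8B, 4-aligned)
16..24  rss  (8B, 4-aligned)
24..32  refcount  (8B, 4-aligned)
32..33  prio  (1B, 1-aligned)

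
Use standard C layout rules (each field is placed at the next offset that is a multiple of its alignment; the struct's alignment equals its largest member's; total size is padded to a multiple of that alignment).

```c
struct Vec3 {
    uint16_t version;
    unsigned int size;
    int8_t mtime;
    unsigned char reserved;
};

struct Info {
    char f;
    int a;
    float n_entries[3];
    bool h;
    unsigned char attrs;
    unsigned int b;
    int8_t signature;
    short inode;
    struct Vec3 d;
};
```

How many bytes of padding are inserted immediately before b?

Vec3: version at 0 (size 2, align 2) → ends 2; pad 2 to align 4 for size; size at 4 (size 4, align 4) → ends 8; mtime at 8 (size 1, align 1) → ends 9; reserved at 9 (size 1, align 1) → ends 10; tail pad 2 to reach multiple of 4; total 12 bytes, alignment 4
f at 0 (size 1, align 1) → ends 1
pad 3 to align 4 for a
a at 4 (size 4, align 4) → ends 8
n_entries at 8 (size 12, align 4) → ends 20
h at 20 (size 1, align 1) → ends 21
attrs at 21 (size 1, align 1) → ends 22
pad 2 to align 4 for b
b at 24 (size 4, align 4) → ends 28

2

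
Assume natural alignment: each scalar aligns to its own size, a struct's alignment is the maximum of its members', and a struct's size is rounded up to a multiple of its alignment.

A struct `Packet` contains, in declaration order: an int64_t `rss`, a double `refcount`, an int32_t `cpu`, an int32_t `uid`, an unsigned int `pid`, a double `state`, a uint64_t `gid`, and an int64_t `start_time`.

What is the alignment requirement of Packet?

8

member alignments: rss=8, refcount=8, cpu=4, uid=4, pid=4, state=8, gid=8, start_time=8
max = 8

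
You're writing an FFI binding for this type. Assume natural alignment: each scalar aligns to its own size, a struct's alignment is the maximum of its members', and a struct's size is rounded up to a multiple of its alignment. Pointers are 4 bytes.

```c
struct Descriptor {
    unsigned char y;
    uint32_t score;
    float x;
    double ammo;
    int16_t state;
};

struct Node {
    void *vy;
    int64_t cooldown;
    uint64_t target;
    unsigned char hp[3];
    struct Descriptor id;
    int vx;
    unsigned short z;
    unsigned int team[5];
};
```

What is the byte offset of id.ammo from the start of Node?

Descriptor: 0..1  y  (1B, 1-aligned); 1..4  -- padding (3B); 4..8  score  (4B, 4-aligned); 8..12  x  (4B, 4-aligned); 12..16  -- padding (4B); 16..24  ammo  (8B, 8-aligned); 24..26  state  (2B, 2-aligned); 26..32  -- tail padding (6B); sizeof = 32, alignof = 8
0..4  vy  (4B, 4-aligned)
4..8  -- padding (4B)
8..16  cooldown  (8B, 8-aligned)
16..24  target  (8B, 8-aligned)
24..27  hp  (3B, 1-aligned)
27..32  -- padding (5B)
32..64  id  (32B, 8-aligned)
within Descriptor: ammo at 16
32 + 16 = 48

48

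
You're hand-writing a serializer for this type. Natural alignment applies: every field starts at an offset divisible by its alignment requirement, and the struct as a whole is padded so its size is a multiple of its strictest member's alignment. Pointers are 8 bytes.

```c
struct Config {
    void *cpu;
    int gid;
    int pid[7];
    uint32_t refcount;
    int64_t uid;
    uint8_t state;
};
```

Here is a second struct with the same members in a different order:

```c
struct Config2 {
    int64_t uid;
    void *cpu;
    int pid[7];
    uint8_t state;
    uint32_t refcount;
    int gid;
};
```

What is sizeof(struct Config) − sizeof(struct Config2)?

cpu at 0 (size 8, align 8) → ends 8
gid at 8 (size 4, align 4) → ends 12
pid at 12 (size 28, align 4) → ends 40
refcount at 40 (size 4, align 4) → ends 44
pad 4 to align 8 for uid
uid at 48 (size 8, align 8) → ends 56
state at 56 (size 1, align 1) → ends 57
tail pad 7 to reach multiple of 8
total 64 bytes, alignment 8
— Config2 —
uid at 0 (size 8, align 8) → ends 8
cpu at 8 (size 8, align 8) → ends 16
pid at 16 (size 28, align 4) → ends 44
state at 44 (size 1, align 1) → ends 45
pad 3 to align 4 for refcount
refcount at 48 (size 4, align 4) → ends 52
gid at 52 (size 4, align 4) → ends 56
total 56 bytes, alignment 8
64 − 56 = 8

8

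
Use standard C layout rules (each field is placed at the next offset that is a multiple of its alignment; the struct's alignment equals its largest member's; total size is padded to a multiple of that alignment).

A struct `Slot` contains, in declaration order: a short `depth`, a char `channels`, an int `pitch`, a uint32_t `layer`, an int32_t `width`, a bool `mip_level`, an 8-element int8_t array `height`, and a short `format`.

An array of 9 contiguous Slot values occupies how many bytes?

depth at 0 (size 2, align 2) → ends 2
channels at 2 (size 1, align 1) → ends 3
pad 1 to align 4 for pitch
pitch at 4 (size 4, align 4) → ends 8
layer at 8 (size 4, align 4) → ends 12
width at 12 (size 4, align 4) → ends 16
mip_level at 16 (size 1, align 1) → ends 17
height at 17 (size 8, align 1) → ends 25
pad 1 to align 2 for format
format at 26 (size 2, align 2) → ends 28
total 28 bytes, alignment 4
array of 9: 9 × 28 = 252

252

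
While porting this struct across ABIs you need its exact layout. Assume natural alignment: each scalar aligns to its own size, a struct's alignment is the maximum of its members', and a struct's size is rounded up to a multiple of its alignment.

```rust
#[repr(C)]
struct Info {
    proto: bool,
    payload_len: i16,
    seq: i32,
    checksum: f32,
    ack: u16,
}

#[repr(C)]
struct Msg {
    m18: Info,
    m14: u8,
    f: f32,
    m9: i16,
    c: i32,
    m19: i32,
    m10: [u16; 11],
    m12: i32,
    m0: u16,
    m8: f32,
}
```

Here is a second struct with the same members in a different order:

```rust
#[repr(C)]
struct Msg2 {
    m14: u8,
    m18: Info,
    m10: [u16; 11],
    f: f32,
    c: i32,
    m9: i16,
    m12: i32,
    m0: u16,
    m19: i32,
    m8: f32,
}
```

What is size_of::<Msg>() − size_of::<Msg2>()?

Info: @0: proto [1B, align 1] → 1; +1 pad (align 2); @2: payload_len [2B, align 2] → 4; @4: seq [4B, align 4] → 8; @8: checksum [4B, align 4] → 12; @12: ack [2B, align 2] → 14; +2 tail pad (align 4); size 16, align 4
@0: m18 [16B, align 4] → 16
@16: m14 [1B, align 1] → 17
+3 pad (align 4)
@20: f [4B, align 4] → 24
@24: m9 [2B, align 2] → 26
+2 pad (align 4)
@28: c [4B, align 4] → 32
@32: m19 [4B, align 4] → 36
@36: m10 [22B, align 2] → 58
+2 pad (align 4)
@60: m12 [4B, align 4] → 64
@64: m0 [2B, align 2] → 66
+2 pad (align 4)
@68: m8 [4B, align 4] → 72
size 72, align 4
— Msg2 —
@0: m14 [1B, align 1] → 1
+3 pad (align 4)
@4: m18 [16B, align 4] → 20
@20: m10 [22B, align 2] → 42
+2 pad (align 4)
@44: f [4B, align 4] → 48
@48: c [4B, align 4] → 52
@52: m9 [2B, align 2] → 54
+2 pad (align 4)
@56: m12 [4B, align 4] → 60
@60: m0 [2B, align 2] → 62
+2 pad (align 4)
@64: m19 [4B, align 4] → 68
@68: m8 [4B, align 4] → 72
size 72, align 4
72 − 72 = 0

0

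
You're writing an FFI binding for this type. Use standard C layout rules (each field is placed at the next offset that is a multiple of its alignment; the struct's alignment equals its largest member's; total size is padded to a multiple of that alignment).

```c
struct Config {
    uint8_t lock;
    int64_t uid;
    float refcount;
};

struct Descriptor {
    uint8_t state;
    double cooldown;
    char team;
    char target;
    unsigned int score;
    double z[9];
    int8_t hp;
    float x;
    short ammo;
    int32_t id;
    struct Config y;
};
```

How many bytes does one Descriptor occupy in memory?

136

Config: lock at 0 (size 1, align 1) → ends 1; pad 7 to align 8 for uid; uid at 8 (size 8, align 8) → ends 16; refcount at 16 (size 4, align 4) → ends 20; tail pad 4 to reach multiple of 8; total 24 bytes, alignment 8
state at 0 (size 1, align 1) → ends 1
pad 7 to align 8 for cooldown
cooldown at 8 (size 8, align 8) → ends 16
team at 16 (size 1, align 1) → ends 17
target at 17 (size 1, align 1) → ends 18
pad 2 to align 4 for score
score at 20 (size 4, align 4) → ends 24
z at 24 (size 72, align 8) → ends 96
hp at 96 (size 1, align 1) → ends 97
pad 3 to align 4 for x
x at 100 (size 4, align 4) → ends 104
ammo at 104 (size 2, align 2) → ends 106
pad 2 to align 4 for id
id at 108 (size 4, align 4) → ends 112
y at 112 (size 24, align 8) → ends 136
total 136 bytes, alignment 8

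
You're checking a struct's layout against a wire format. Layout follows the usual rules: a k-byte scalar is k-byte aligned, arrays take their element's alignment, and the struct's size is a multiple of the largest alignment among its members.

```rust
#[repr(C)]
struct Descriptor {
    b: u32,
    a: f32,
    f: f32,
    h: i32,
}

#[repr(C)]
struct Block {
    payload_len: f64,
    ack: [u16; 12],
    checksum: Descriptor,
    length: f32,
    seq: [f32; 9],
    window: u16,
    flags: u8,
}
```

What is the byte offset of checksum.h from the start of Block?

Descriptor: b at 0 (size 4, align 4) → ends 4; a at 4 (size 4, align 4) → ends 8; f at 8 (size 4, align 4) → ends 12; h at 12 (size 4, align 4) → ends 16; total 16 bytes, alignment 4
payload_len at 0 (size 8, align 8) → ends 8
ack at 8 (size 24, align 2) → ends 32
checksum at 32 (size 16, align 4) → ends 48
within Descriptor: h at 12
32 + 12 = 44

44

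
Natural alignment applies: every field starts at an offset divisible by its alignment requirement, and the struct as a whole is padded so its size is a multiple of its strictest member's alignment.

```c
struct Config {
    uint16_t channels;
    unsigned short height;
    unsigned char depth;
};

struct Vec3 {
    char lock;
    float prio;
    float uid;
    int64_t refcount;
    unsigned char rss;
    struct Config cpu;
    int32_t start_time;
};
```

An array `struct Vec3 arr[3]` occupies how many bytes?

Config: 0..2  channels  (2B, 2-aligned); 2..4  height  (2B, 2-aligned); 4..5  depth  (1B, 1-aligned); 5..6  -- tail padding (1B); sizeof = 6, alignof = 2
0..1  lock  (1B, 1-aligned)
1..4  -- padding (3B)
4..8  prio  (4B, 4-aligned)
8..12  uid  (4B, 4-aligned)
12..16  -- padding (4B)
16..24  refcount  (8B, 8-aligned)
24..25  rss  (1B, 1-aligned)
25..26  -- padding (1B)
26..32  cpu  (6B, 2-aligned)
32..36  start_time  (4B, 4-aligned)
36..40  -- tail padding (4B)
sizeof = 40, alignof = 8
array of 3: 3 × 40 = 120

120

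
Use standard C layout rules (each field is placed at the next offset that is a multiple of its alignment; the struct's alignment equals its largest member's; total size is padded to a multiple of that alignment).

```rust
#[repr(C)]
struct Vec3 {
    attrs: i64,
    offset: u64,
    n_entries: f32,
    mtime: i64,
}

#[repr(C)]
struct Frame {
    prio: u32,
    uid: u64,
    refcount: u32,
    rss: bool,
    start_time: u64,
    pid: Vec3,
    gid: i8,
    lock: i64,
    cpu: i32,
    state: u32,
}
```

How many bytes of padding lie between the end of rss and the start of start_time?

Vec3: attrs at 0 (size 8, align 8) → ends 8; offset at 8 (size 8, align 8) → ends 16; n_entries at 16 (size 4, align 4) → ends 20; pad 4 to align 8 for mtime; mtime at 24 (size 8, align 8) → ends 32; total 32 bytes, alignment 8
prio at 0 (size 4, align 4) → ends 4
pad 4 to align 8 for uid
uid at 8 (size 8, align 8) → ends 16
refcount at 16 (size 4, align 4) → ends 20
rss at 20 (size 1, align 1) → ends 21
pad 3 to align 8 for start_time
start_time at 24 (size 8, align 8) → ends 32

3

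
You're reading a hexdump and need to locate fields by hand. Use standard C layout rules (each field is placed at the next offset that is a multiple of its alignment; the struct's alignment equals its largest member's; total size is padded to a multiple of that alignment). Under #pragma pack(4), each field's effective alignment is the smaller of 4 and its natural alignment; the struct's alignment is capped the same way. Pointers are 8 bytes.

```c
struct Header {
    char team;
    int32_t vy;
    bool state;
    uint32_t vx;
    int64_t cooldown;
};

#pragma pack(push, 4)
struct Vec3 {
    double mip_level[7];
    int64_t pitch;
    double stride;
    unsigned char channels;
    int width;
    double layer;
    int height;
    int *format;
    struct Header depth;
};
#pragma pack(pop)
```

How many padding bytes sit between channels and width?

3

Header: 0..1  team  (1B, 1-aligned); 1..4  -- padding (3B); 4..8  vy  (4B, 4-aligned); 8..9  state  (1B, 1-aligned); 9..12  -- padding (3B); 12..16  vx  (4B, 4-aligned); 16..24  cooldown  (8B, 8-aligned); sizeof = 24, alignof = 8
0..56  mip_level  (56B, 4-aligned)
56..64  pitch  (8B, 4-aligned)
64..72  stride  (8B, 4-aligned)
72..73  channels  (1B, 1-aligned)
73..76  -- padding (3B)
76..80  width  (4B, 4-aligned)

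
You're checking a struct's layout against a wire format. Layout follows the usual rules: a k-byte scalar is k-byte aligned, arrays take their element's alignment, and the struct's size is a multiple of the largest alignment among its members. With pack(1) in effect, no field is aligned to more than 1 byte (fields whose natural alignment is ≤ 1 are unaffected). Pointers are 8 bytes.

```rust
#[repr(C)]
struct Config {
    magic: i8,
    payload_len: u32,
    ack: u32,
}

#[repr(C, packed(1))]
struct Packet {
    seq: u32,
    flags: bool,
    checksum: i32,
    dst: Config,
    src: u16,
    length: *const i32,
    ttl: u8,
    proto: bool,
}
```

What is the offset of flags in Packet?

Config: @0: magic [1B, align 1] → 1; +3 pad (align 4); @4: payload_len [4B, align 4] → 8; @8: ack [4B, align 4] → 12; size 12, align 4
@0: seq [4B, align 1] → 4
@4: flags [1B, align 1] → 5

4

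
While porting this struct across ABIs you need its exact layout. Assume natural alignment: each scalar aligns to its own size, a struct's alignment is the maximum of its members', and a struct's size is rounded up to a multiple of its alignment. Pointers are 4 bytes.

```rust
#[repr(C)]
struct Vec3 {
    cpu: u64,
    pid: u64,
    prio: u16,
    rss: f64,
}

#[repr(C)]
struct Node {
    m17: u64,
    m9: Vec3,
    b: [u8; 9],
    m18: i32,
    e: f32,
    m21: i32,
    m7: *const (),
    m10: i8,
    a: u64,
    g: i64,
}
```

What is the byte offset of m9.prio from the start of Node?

Vec3: cpu at 0 (size 8, align 8) → ends 8; pid at 8 (size 8, align 8) → ends 16; prio at 16 (size 2, align 2) → ends 18; pad 6 to align 8 for rss; rss at 24 (size 8, align 8) → ends 32; total 32 bytes, alignment 8
m17 at 0 (size 8, align 8) → ends 8
m9 at 8 (size 32, align 8) → ends 40
within Vec3: prio at 16
8 + 16 = 24

24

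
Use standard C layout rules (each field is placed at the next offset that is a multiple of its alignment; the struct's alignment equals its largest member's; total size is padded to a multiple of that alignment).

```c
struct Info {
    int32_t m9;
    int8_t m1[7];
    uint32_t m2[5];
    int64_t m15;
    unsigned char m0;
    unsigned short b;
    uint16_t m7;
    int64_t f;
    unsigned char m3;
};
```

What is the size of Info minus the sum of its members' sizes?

@0: m9 [4B, align 4] → 4
@4: m1 [7B, align 1] → 11
+1 pad (align 4)
@12: m2 [20B, align 4] → 32
@32: m15 [8B, align 8] → 40
@40: m0 [1B, align 1] → 41
+1 pad (align 2)
@42: b [2B, align 2] → 44
@44: m7 [2B, align 2] → 46
+2 pad (align 8)
@48: f [8B, align 8] → 56
@56: m3 [1B, align 1] → 57
+7 tail pad (align 8)
size 64, align 8
data bytes 53, size 64 → padding 11

11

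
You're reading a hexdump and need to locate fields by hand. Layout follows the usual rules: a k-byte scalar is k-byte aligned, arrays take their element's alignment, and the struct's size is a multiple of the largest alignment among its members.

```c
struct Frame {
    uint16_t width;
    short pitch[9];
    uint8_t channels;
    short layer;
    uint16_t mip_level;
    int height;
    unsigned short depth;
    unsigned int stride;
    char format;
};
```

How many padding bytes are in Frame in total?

8

0..2  width  (2B, 2-aligned)
2..20  pitch  (18B, 2-aligned)
20..21  channels  (1B, 1-aligned)
21..22  -- padding (1B)
22..24  layer  (2B, 2-aligned)
24..26  mip_level  (2B, 2-aligned)
26..28  -- padding (2B)
28..32  height  (4B, 4-aligned)
32..34  depth  (2B, 2-aligned)
34..36  -- padding (2B)
36..40  stride  (4B, 4-aligned)
40..41  format  (1B, 1-aligned)
41..44  -- tail padding (3B)
sizeof = 44, alignof = 4
data bytes 36, size 44 → padding 8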